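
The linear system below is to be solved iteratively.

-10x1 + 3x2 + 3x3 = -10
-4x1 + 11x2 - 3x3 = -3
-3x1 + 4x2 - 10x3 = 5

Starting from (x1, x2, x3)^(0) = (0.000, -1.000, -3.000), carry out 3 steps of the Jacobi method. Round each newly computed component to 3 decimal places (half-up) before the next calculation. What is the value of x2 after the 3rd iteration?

-0.365

Iteration 1:
  x1 = (-10 - (3)·-1.000 - (3)·-3.000) / (-10) = -0.200
  x2 = (-3 - (-4)·0.000 - (-3)·-3.000) / (11) = -1.091
  x3 = (5 - (-3)·0.000 - (4)·-1.000) / (-10) = -0.900
Iteration 2:
  x1 = (-10 - (3)·-1.091 - (3)·-0.900) / (-10) = 0.403
  x2 = (-3 - (-4)·-0.200 - (-3)·-0.900) / (11) = -0.591
  x3 = (5 - (-3)·-0.200 - (4)·-1.091) / (-10) = -0.876
Iteration 3:
  x1 = (-10 - (3)·-0.591 - (3)·-0.876) / (-10) = 0.560
  x2 = (-3 - (-4)·0.403 - (-3)·-0.876) / (11) = -0.365
  x3 = (5 - (-3)·0.403 - (4)·-0.591) / (-10) = -0.857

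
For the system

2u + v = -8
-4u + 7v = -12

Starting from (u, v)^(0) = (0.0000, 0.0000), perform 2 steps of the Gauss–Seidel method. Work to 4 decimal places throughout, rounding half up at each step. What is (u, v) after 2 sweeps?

(-2.0000, -2.8571)

Iteration 1:
  u = (-8 - (1)·0.0000) / (2) = -4.0000
  v = (-12 - (-4)·-4.0000) / (7) = -4.0000
Iteration 2:
  u = (-8 - (1)·-4.0000) / (2) = -2.0000
  v = (-12 - (-4)·-2.0000) / (7) = -2.8571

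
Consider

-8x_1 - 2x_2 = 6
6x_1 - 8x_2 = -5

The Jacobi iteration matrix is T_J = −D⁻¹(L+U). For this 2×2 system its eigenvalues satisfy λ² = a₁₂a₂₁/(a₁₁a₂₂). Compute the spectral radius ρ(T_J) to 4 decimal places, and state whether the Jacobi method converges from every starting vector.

0.4330

a₁₂a₂₁/(a₁₁a₂₂) = (-2)·(6) / ((-8)·(-8)) = -0.187500
ρ = √|-0.187500| = √0.187500 = 0.4330
ρ < 1, so Jacobi converges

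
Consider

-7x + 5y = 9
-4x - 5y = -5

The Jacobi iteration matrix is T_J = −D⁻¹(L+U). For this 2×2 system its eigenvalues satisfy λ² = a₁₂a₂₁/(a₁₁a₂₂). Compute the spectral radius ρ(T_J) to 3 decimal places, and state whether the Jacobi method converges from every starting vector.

a₁₂a₂₁/(a₁₁a₂₂) = (5)·(-4) / ((-7)·(-5)) = -0.571429
ρ = √|-0.571429| = √0.571429 = 0.756
ρ < 1, so Jacobi converges

0.756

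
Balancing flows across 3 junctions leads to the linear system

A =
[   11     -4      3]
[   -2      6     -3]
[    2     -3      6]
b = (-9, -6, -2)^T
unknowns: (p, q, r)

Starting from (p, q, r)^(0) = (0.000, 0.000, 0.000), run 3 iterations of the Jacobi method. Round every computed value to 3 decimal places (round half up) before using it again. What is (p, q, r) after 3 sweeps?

(-1.188, -1.644, -0.689)

Iteration 1:
  p = (-9 - (-4)·0.000 - (3)·0.000) / (11) = -0.818
  q = (-6 - (-2)·0.000 - (-3)·0.000) / (6) = -1.000
  r = (-2 - (2)·0.000 - (-3)·0.000) / (6) = -0.333
Iteration 2:
  p = (-9 - (-4)·-1.000 - (3)·-0.333) / (11) = -1.091
  q = (-6 - (-2)·-0.818 - (-3)·-0.333) / (6) = -1.439
  r = (-2 - (2)·-0.818 - (-3)·-1.000) / (6) = -0.561
Iteration 3:
  p = (-9 - (-4)·-1.439 - (3)·-0.561) / (11) = -1.188
  q = (-6 - (-2)·-1.091 - (-3)·-0.561) / (6) = -1.644
  r = (-2 - (2)·-1.091 - (-3)·-1.439) / (6) = -0.689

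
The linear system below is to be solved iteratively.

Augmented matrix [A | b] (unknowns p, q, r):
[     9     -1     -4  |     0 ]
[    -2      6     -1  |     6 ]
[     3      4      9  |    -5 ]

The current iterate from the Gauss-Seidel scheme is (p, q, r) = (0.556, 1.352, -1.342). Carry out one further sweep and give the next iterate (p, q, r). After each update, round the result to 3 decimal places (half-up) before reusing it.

One sweep:
  p = (0 - (-1)·1.352 - (-4)·-1.342) / (9) = -0.446
  q = (6 - (-2)·-0.446 - (-1)·-1.342) / (6) = 0.628
  r = (-5 - (3)·-0.446 - (4)·0.628) / (9) = -0.686

(-0.446, 0.628, -0.686)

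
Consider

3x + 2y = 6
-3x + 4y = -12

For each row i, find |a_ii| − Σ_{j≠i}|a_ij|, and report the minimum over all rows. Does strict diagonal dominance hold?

row 1: |3| − (2) = 1
row 2: |4| − (3) = 1
minimum over rows = 1 → strictly diagonally dominant (convergence guaranteed)

1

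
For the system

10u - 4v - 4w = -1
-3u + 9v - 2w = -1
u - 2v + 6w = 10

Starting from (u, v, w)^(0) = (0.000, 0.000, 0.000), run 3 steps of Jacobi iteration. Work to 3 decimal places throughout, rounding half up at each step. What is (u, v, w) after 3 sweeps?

(0.649, 0.429, 1.655)

Iteration 1:
  u = (-1 - (-4)·0.000 - (-4)·0.000) / (10) = -0.100
  v = (-1 - (-3)·0.000 - (-2)·0.000) / (9) = -0.111
  w = (10 - (1)·0.000 - (-2)·0.000) / (6) = 1.667
Iteration 2:
  u = (-1 - (-4)·-0.111 - (-4)·1.667) / (10) = 0.522
  v = (-1 - (-3)·-0.100 - (-2)·1.667) / (9) = 0.226
  w = (10 - (1)·-0.100 - (-2)·-0.111) / (6) = 1.646
Iteration 3:
  u = (-1 - (-4)·0.226 - (-4)·1.646) / (10) = 0.649
  v = (-1 - (-3)·0.522 - (-2)·1.646) / (9) = 0.429
  w = (10 - (1)·0.522 - (-2)·0.226) / (6) = 1.655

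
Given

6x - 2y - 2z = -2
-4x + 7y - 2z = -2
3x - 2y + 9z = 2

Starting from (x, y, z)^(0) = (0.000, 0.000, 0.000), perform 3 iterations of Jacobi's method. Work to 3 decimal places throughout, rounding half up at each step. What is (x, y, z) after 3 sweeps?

(-0.381, -0.411, 0.249)

Iteration 1:
  x = (-2 - (-2)·0.000 - (-2)·0.000) / (6) = -0.333
  y = (-2 - (-4)·0.000 - (-2)·0.000) / (7) = -0.286
  z = (2 - (3)·0.000 - (-2)·0.000) / (9) = 0.222
Iteration 2:
  x = (-2 - (-2)·-0.286 - (-2)·0.222) / (6) = -0.355
  y = (-2 - (-4)·-0.333 - (-2)·0.222) / (7) = -0.413
  z = (2 - (3)·-0.333 - (-2)·-0.286) / (9) = 0.270
Iteration 3:
  x = (-2 - (-2)·-0.413 - (-2)·0.270) / (6) = -0.381
  y = (-2 - (-4)·-0.355 - (-2)·0.270) / (7) = -0.411
  z = (2 - (3)·-0.355 - (-2)·-0.413) / (9) = 0.249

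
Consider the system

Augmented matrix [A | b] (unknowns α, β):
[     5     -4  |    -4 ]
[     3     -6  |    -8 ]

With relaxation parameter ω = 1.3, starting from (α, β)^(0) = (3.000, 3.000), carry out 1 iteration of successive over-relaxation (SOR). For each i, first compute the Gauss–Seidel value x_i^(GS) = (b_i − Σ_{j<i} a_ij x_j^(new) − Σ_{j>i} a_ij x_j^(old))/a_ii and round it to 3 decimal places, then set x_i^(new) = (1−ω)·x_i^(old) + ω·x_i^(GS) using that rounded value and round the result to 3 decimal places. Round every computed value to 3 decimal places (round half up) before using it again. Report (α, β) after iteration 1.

Iteration 1:
  α: GS value = (-4 - (-4)·3.000) / (5) = 1.600;  α ← (1−ω)·3.000 + ω·1.600 = 1.180
  β: GS value = (-8 - (3)·1.180) / (-6) = 1.923;  β ← (1−ω)·3.000 + ω·1.923 = 1.600

(1.180, 1.600)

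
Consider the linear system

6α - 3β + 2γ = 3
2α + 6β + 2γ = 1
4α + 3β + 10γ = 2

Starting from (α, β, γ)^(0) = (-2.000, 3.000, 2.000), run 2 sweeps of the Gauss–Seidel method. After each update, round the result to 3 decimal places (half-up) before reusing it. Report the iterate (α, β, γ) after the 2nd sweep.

Iteration 1:
  α = (3 - (-3)·3.000 - (2)·2.000) / (6) = 1.333
  β = (1 - (2)·1.333 - (2)·2.000) / (6) = -0.944
  γ = (2 - (4)·1.333 - (3)·-0.944) / (10) = -0.050
Iteration 2:
  α = (3 - (-3)·-0.944 - (2)·-0.050) / (6) = 0.045
  β = (1 - (2)·0.045 - (2)·-0.050) / (6) = 0.168
  γ = (2 - (4)·0.045 - (3)·0.168) / (10) = 0.132

(0.045, 0.168, 0.132)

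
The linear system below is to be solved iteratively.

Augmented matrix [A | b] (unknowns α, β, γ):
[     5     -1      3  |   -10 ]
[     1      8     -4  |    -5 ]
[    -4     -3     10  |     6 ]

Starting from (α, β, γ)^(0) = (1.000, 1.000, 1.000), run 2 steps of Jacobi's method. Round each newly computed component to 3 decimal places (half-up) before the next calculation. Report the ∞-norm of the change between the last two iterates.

1.735

Iteration 1:
  α = (-10 - (-1)·1.000 - (3)·1.000) / (5) = -2.400
  β = (-5 - (1)·1.000 - (-4)·1.000) / (8) = -0.250
  γ = (6 - (-4)·1.000 - (-3)·1.000) / (10) = 1.300
Iteration 2:
  α = (-10 - (-1)·-0.250 - (3)·1.300) / (5) = -2.830
  β = (-5 - (1)·-2.400 - (-4)·1.300) / (8) = 0.325
  γ = (6 - (-4)·-2.400 - (-3)·-0.250) / (10) = -0.435
Change: (-0.430, 0.575, -1.735) → max |·| = 1.735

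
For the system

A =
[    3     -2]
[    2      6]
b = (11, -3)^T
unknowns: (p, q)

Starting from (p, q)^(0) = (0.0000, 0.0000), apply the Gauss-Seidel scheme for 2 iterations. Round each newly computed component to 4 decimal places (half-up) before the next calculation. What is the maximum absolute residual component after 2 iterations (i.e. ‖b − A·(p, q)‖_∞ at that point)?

Iteration 1:
  p = (11 - (-2)·0.0000) / (3) = 3.6667
  q = (-3 - (2)·3.6667) / (6) = -1.7222
Iteration 2:
  p = (11 - (-2)·-1.7222) / (3) = 2.5185
  q = (-3 - (2)·2.5185) / (6) = -1.3395
Residual b − A·x = (0.7655, 0.0000); ∞-norm = 0.7655

0.7655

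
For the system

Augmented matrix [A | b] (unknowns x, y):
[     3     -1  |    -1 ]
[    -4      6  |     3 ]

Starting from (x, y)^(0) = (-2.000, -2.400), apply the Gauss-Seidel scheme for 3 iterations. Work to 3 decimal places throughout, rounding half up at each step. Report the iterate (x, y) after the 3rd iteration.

(-0.260, 0.327)

Iteration 1:
  x = (-1 - (-1)·-2.400) / (3) = -1.133
  y = (3 - (-4)·-1.133) / (6) = -0.255
Iteration 2:
  x = (-1 - (-1)·-0.255) / (3) = -0.418
  y = (3 - (-4)·-0.418) / (6) = 0.221
Iteration 3:
  x = (-1 - (-1)·0.221) / (3) = -0.260
  y = (3 - (-4)·-0.260) / (6) = 0.327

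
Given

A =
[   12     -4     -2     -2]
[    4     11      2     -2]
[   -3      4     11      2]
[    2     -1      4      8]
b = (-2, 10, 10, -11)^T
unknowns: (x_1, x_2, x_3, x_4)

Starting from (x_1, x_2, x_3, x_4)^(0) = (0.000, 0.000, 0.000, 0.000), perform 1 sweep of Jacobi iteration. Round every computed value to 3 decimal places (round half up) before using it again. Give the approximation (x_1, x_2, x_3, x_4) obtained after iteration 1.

(-0.167, 0.909, 0.909, -1.375)

Iteration 1:
  x_1 = (-2 - (-4)·0.000 - (-2)·0.000 - (-2)·0.000) / (12) = -0.167
  x_2 = (10 - (4)·0.000 - (2)·0.000 - (-2)·0.000) / (11) = 0.909
  x_3 = (10 - (-3)·0.000 - (4)·0.000 - (2)·0.000) / (11) = 0.909
  x_4 = (-11 - (2)·0.000 - (-1)·0.000 - (4)·0.000) / (8) = -1.375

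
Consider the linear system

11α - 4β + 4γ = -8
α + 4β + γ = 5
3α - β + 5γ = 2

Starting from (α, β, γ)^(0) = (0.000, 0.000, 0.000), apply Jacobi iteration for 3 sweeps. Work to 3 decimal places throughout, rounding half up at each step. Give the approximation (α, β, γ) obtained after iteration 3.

Iteration 1:
  α = (-8 - (-4)·0.000 - (4)·0.000) / (11) = -0.727
  β = (5 - (1)·0.000 - (1)·0.000) / (4) = 1.250
  γ = (2 - (3)·0.000 - (-1)·0.000) / (5) = 0.400
Iteration 2:
  α = (-8 - (-4)·1.250 - (4)·0.400) / (11) = -0.418
  β = (5 - (1)·-0.727 - (1)·0.400) / (4) = 1.332
  γ = (2 - (3)·-0.727 - (-1)·1.250) / (5) = 1.086
Iteration 3:
  α = (-8 - (-4)·1.332 - (4)·1.086) / (11) = -0.638
  β = (5 - (1)·-0.418 - (1)·1.086) / (4) = 1.083
  γ = (2 - (3)·-0.418 - (-1)·1.332) / (5) = 0.917

(-0.638, 1.083, 0.917)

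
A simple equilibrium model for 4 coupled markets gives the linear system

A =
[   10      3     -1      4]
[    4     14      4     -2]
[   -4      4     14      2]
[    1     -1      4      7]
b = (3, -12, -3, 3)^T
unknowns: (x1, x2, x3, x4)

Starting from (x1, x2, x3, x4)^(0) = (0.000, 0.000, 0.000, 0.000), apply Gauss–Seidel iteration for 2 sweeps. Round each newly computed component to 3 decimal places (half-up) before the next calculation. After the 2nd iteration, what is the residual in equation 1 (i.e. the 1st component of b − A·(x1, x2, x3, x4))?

0.627

Iteration 1:
  x1 = (3 - (3)·0.000 - (-1)·0.000 - (4)·0.000) / (10) = 0.300
  x2 = (-12 - (4)·0.300 - (4)·0.000 - (-2)·0.000) / (14) = -0.943
  x3 = (-3 - (-4)·0.300 - (4)·-0.943 - (2)·0.000) / (14) = 0.141
  x4 = (3 - (1)·0.300 - (-1)·-0.943 - (4)·0.141) / (7) = 0.170
Iteration 2:
  x1 = (3 - (3)·-0.943 - (-1)·0.141 - (4)·0.170) / (10) = 0.529
  x2 = (-12 - (4)·0.529 - (4)·0.141 - (-2)·0.170) / (14) = -1.024
  x3 = (-3 - (-4)·0.529 - (4)·-1.024 - (2)·0.170) / (14) = 0.205
  x4 = (3 - (1)·0.529 - (-1)·-1.024 - (4)·0.205) / (7) = 0.090
Residual b − A·x = (0.627, -0.420, 0.162, -0.003)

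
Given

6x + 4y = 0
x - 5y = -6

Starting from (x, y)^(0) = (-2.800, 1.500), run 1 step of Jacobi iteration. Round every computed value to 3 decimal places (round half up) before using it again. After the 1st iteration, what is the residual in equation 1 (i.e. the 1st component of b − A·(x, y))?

3.440

Iteration 1:
  x = (0 - (4)·1.500) / (6) = -1.000
  y = (-6 - (1)·-2.800) / (-5) = 0.640
Residual b − A·x = (3.440, -1.800)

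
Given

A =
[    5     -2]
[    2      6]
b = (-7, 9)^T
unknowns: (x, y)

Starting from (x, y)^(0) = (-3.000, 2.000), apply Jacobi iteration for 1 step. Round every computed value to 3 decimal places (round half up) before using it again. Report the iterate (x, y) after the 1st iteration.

(-0.600, 2.500)

Iteration 1:
  x = (-7 - (-2)·2.000) / (5) = -0.600
  y = (9 - (2)·-3.000) / (6) = 2.500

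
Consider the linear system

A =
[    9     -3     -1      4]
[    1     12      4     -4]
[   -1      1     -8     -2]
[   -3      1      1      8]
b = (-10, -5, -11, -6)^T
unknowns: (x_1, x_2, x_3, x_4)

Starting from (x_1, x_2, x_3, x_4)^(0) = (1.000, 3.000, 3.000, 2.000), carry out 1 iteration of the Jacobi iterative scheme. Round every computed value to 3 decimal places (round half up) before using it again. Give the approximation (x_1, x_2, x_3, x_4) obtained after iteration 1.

(-0.667, -0.833, 1.125, -1.125)

Iteration 1:
  x_1 = (-10 - (-3)·3.000 - (-1)·3.000 - (4)·2.000) / (9) = -0.667
  x_2 = (-5 - (1)·1.000 - (4)·3.000 - (-4)·2.000) / (12) = -0.833
  x_3 = (-11 - (-1)·1.000 - (1)·3.000 - (-2)·2.000) / (-8) = 1.125
  x_4 = (-6 - (-3)·1.000 - (1)·3.000 - (1)·3.000) / (8) = -1.125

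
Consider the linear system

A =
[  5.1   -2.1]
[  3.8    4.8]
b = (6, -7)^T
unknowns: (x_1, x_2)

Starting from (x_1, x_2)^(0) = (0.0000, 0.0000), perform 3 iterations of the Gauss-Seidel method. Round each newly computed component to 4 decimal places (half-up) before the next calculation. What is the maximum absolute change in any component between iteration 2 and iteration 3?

0.3207

Iteration 1:
  x_1 = (6 - (-2.1)·0.0000) / (5.1) = 1.1765
  x_2 = (-7 - (3.8)·1.1765) / (4.8) = -2.3897
Iteration 2:
  x_1 = (6 - (-2.1)·-2.3897) / (5.1) = 0.1925
  x_2 = (-7 - (3.8)·0.1925) / (4.8) = -1.6107
Iteration 3:
  x_1 = (6 - (-2.1)·-1.6107) / (5.1) = 0.5132
  x_2 = (-7 - (3.8)·0.5132) / (4.8) = -1.8646
Change: (0.3207, -0.2539) → max |·| = 0.3207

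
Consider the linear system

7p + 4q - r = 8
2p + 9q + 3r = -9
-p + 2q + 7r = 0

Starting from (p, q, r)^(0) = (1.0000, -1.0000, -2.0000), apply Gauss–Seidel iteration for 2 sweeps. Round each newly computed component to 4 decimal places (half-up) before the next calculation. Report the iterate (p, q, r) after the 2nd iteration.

Iteration 1:
  p = (8 - (4)·-1.0000 - (-1)·-2.0000) / (7) = 1.4286
  q = (-9 - (2)·1.4286 - (3)·-2.0000) / (9) = -0.6508
  r = (0 - (-1)·1.4286 - (2)·-0.6508) / (7) = 0.3900
Iteration 2:
  p = (8 - (4)·-0.6508 - (-1)·0.3900) / (7) = 1.5705
  q = (-9 - (2)·1.5705 - (3)·0.3900) / (9) = -1.4790
  r = (0 - (-1)·1.5705 - (2)·-1.4790) / (7) = 0.6469

(1.5705, -1.4790, 0.6469)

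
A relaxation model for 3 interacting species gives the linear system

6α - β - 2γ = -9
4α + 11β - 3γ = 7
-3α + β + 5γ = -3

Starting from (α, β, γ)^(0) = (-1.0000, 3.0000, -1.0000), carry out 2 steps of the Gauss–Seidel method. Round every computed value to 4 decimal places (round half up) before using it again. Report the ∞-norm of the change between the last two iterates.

Iteration 1:
  α = (-9 - (-1)·3.0000 - (-2)·-1.0000) / (6) = -1.3333
  β = (7 - (4)·-1.3333 - (-3)·-1.0000) / (11) = 0.8485
  γ = (-3 - (-3)·-1.3333 - (1)·0.8485) / (5) = -1.5697
Iteration 2:
  α = (-9 - (-1)·0.8485 - (-2)·-1.5697) / (6) = -1.8818
  β = (7 - (4)·-1.8818 - (-3)·-1.5697) / (11) = 0.8926
  γ = (-3 - (-3)·-1.8818 - (1)·0.8926) / (5) = -1.9076
Change: (-0.5485, 0.0441, -0.3379) → max |·| = 0.5485

0.5485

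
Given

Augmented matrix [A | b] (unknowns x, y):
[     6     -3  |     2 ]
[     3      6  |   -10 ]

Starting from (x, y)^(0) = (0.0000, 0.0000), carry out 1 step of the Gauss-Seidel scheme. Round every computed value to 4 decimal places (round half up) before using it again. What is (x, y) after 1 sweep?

Iteration 1:
  x = (2 - (-3)·0.0000) / (6) = 0.3333
  y = (-10 - (3)·0.3333) / (6) = -1.8333

(0.3333, -1.8333)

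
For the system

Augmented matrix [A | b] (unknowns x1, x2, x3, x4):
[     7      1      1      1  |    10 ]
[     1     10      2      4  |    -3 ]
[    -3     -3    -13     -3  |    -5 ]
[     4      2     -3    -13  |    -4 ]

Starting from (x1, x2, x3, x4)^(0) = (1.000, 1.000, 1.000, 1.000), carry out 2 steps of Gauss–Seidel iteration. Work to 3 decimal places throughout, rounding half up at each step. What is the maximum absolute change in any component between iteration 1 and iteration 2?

0.489

Iteration 1:
  x1 = (10 - (1)·1.000 - (1)·1.000 - (1)·1.000) / (7) = 1.000
  x2 = (-3 - (1)·1.000 - (2)·1.000 - (4)·1.000) / (10) = -1.000
  x3 = (-5 - (-3)·1.000 - (-3)·-1.000 - (-3)·1.000) / (-13) = 0.154
  x4 = (-4 - (4)·1.000 - (2)·-1.000 - (-3)·0.154) / (-13) = 0.426
Iteration 2:
  x1 = (10 - (1)·-1.000 - (1)·0.154 - (1)·0.426) / (7) = 1.489
  x2 = (-3 - (1)·1.489 - (2)·0.154 - (4)·0.426) / (10) = -0.650
  x3 = (-5 - (-3)·1.489 - (-3)·-0.650 - (-3)·0.426) / (-13) = 0.093
  x4 = (-4 - (4)·1.489 - (2)·-0.650 - (-3)·0.093) / (-13) = 0.644
Change: (0.489, 0.350, -0.061, 0.218) → max |·| = 0.489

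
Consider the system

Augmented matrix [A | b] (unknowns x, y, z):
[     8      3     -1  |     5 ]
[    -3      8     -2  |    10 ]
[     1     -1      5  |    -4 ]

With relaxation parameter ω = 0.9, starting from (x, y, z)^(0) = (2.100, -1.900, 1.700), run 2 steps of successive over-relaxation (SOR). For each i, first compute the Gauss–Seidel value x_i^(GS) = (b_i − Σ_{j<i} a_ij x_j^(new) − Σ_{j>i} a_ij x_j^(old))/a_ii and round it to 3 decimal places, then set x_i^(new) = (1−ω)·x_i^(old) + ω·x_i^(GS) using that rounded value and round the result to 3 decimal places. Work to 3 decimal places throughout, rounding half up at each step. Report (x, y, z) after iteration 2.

Iteration 1:
  x: GS value = (5 - (3)·-1.900 - (-1)·1.700) / (8) = 1.550;  x ← (1−ω)·2.100 + ω·1.550 = 1.605
  y: GS value = (10 - (-3)·1.605 - (-2)·1.700) / (8) = 2.277;  y ← (1−ω)·-1.900 + ω·2.277 = 1.859
  z: GS value = (-4 - (1)·1.605 - (-1)·1.859) / (5) = -0.749;  z ← (1−ω)·1.700 + ω·-0.749 = -0.504
Iteration 2:
  x: GS value = (5 - (3)·1.859 - (-1)·-0.504) / (8) = -0.135;  x ← (1−ω)·1.605 + ω·-0.135 = 0.039
  y: GS value = (10 - (-3)·0.039 - (-2)·-0.504) / (8) = 1.139;  y ← (1−ω)·1.859 + ω·1.139 = 1.211
  z: GS value = (-4 - (1)·0.039 - (-1)·1.211) / (5) = -0.566;  z ← (1−ω)·-0.504 + ω·-0.566 = -0.560

(0.039, 1.211, -0.560)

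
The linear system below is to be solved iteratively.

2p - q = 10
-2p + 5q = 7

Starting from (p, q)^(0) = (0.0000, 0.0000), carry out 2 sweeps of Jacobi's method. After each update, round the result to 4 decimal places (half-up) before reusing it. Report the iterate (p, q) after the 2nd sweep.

Iteration 1:
  p = (10 - (-1)·0.0000) / (2) = 5.0000
  q = (7 - (-2)·0.0000) / (5) = 1.4000
Iteration 2:
  p = (10 - (-1)·1.4000) / (2) = 5.7000
  q = (7 - (-2)·5.0000) / (5) = 3.4000

(5.7000, 3.4000)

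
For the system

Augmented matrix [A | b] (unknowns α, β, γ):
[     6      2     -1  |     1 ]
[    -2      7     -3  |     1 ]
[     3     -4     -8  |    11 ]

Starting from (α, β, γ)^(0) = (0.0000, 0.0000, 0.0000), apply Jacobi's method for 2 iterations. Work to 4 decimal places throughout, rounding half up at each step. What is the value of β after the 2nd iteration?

Iteration 1:
  α = (1 - (2)·0.0000 - (-1)·0.0000) / (6) = 0.1667
  β = (1 - (-2)·0.0000 - (-3)·0.0000) / (7) = 0.1429
  γ = (11 - (3)·0.0000 - (-4)·0.0000) / (-8) = -1.3750
Iteration 2:
  α = (1 - (2)·0.1429 - (-1)·-1.3750) / (6) = -0.1101
  β = (1 - (-2)·0.1667 - (-3)·-1.3750) / (7) = -0.3988
  γ = (11 - (3)·0.1667 - (-4)·0.1429) / (-8) = -1.3839

-0.3988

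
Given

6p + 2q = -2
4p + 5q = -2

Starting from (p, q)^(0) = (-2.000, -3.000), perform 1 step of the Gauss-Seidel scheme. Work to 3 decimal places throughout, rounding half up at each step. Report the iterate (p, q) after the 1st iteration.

(0.667, -0.934)

Iteration 1:
  p = (-2 - (2)·-3.000) / (6) = 0.667
  q = (-2 - (4)·0.667) / (5) = -0.934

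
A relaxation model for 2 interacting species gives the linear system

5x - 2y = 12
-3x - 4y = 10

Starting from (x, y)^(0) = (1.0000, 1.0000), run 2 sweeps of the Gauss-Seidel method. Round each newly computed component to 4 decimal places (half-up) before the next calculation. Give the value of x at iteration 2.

0.5600

Iteration 1:
  x = (12 - (-2)·1.0000) / (5) = 2.8000
  y = (10 - (-3)·2.8000) / (-4) = -4.6000
Iteration 2:
  x = (12 - (-2)·-4.6000) / (5) = 0.5600
  y = (10 - (-3)·0.5600) / (-4) = -2.9200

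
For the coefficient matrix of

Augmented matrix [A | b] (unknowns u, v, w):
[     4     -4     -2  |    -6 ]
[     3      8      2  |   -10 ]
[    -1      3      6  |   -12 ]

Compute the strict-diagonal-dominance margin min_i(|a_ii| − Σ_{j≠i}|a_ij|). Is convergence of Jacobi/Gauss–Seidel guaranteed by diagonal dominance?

-2

row 1: |4| − (4+2) = -2
row 2: |8| − (3+2) = 3
row 3: |6| − (1+3) = 2
minimum over rows = -2 → not strictly diagonally dominant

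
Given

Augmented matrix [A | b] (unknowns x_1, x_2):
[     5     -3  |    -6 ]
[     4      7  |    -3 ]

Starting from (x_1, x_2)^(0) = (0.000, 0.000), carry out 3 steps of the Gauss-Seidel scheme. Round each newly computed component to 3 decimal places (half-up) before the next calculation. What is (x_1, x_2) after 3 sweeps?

Iteration 1:
  x_1 = (-6 - (-3)·0.000) / (5) = -1.200
  x_2 = (-3 - (4)·-1.200) / (7) = 0.257
Iteration 2:
  x_1 = (-6 - (-3)·0.257) / (5) = -1.046
  x_2 = (-3 - (4)·-1.046) / (7) = 0.169
Iteration 3:
  x_1 = (-6 - (-3)·0.169) / (5) = -1.099
  x_2 = (-3 - (4)·-1.099) / (7) = 0.199

(-1.099, 0.199)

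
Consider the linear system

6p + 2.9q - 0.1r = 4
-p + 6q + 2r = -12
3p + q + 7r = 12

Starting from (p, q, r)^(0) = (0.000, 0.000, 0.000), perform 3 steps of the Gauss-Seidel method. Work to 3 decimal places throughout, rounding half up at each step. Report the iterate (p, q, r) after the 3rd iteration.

(1.800, -2.151, 1.250)

Iteration 1:
  p = (4 - (2.9)·0.000 - (-0.1)·0.000) / (6) = 0.667
  q = (-12 - (-1)·0.667 - (2)·0.000) / (6) = -1.889
  r = (12 - (3)·0.667 - (1)·-1.889) / (7) = 1.698
Iteration 2:
  p = (4 - (2.9)·-1.889 - (-0.1)·1.698) / (6) = 1.608
  q = (-12 - (-1)·1.608 - (2)·1.698) / (6) = -2.298
  r = (12 - (3)·1.608 - (1)·-2.298) / (7) = 1.353
Iteration 3:
  p = (4 - (2.9)·-2.298 - (-0.1)·1.353) / (6) = 1.800
  q = (-12 - (-1)·1.800 - (2)·1.353) / (6) = -2.151
  r = (12 - (3)·1.800 - (1)·-2.151) / (7) = 1.250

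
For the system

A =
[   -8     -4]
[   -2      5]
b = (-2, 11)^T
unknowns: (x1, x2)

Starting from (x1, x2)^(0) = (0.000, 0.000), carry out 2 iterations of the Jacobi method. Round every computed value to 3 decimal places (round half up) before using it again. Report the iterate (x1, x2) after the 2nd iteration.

Iteration 1:
  x1 = (-2 - (-4)·0.000) / (-8) = 0.250
  x2 = (11 - (-2)·0.000) / (5) = 2.200
Iteration 2:
  x1 = (-2 - (-4)·2.200) / (-8) = -0.850
  x2 = (11 - (-2)·0.250) / (5) = 2.300

(-0.850, 2.300)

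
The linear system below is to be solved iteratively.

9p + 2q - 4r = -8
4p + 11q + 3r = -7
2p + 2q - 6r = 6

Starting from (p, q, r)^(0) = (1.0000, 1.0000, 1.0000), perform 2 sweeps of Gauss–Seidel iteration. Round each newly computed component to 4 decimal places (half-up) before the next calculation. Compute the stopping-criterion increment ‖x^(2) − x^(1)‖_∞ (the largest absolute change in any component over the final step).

Iteration 1:
  p = (-8 - (2)·1.0000 - (-4)·1.0000) / (9) = -0.6667
  q = (-7 - (4)·-0.6667 - (3)·1.0000) / (11) = -0.6667
  r = (6 - (2)·-0.6667 - (2)·-0.6667) / (-6) = -1.4445
Iteration 2:
  p = (-8 - (2)·-0.6667 - (-4)·-1.4445) / (9) = -1.3827
  q = (-7 - (4)·-1.3827 - (3)·-1.4445) / (11) = 0.2604
  r = (6 - (2)·-1.3827 - (2)·0.2604) / (-6) = -1.3741
Change: (-0.7160, 0.9271, 0.0704) → max |·| = 0.9271

0.9271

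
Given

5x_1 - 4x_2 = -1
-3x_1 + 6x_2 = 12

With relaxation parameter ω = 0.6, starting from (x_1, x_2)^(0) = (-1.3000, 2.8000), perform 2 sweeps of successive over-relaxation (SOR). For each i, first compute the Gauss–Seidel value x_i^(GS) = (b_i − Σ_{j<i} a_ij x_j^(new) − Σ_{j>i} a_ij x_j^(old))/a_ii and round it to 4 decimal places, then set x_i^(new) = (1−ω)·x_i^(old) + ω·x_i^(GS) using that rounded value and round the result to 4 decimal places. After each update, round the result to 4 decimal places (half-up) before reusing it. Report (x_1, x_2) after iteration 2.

(1.3766, 2.6255)

Iteration 1:
  x_1: GS value = (-1 - (-4)·2.8000) / (5) = 2.0400;  x_1 ← (1−ω)·-1.3000 + ω·2.0400 = 0.7040
  x_2: GS value = (12 - (-3)·0.7040) / (6) = 2.3520;  x_2 ← (1−ω)·2.8000 + ω·2.3520 = 2.5312
Iteration 2:
  x_1: GS value = (-1 - (-4)·2.5312) / (5) = 1.8250;  x_1 ← (1−ω)·0.7040 + ω·1.8250 = 1.3766
  x_2: GS value = (12 - (-3)·1.3766) / (6) = 2.6883;  x_2 ← (1−ω)·2.5312 + ω·2.6883 = 2.6255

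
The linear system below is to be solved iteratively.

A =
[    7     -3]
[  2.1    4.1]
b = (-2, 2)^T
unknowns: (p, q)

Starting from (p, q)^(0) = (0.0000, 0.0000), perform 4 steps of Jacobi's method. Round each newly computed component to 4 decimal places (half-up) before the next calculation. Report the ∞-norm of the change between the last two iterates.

Iteration 1:
  p = (-2 - (-3)·0.0000) / (7) = -0.2857
  q = (2 - (2.1)·0.0000) / (4.1) = 0.4878
Iteration 2:
  p = (-2 - (-3)·0.4878) / (7) = -0.0767
  q = (2 - (2.1)·-0.2857) / (4.1) = 0.6341
Iteration 3:
  p = (-2 - (-3)·0.6341) / (7) = -0.0140
  q = (2 - (2.1)·-0.0767) / (4.1) = 0.5271
Iteration 4:
  p = (-2 - (-3)·0.5271) / (7) = -0.0598
  q = (2 - (2.1)·-0.0140) / (4.1) = 0.4950
Change: (-0.0458, -0.0321) → max |·| = 0.0458

0.0458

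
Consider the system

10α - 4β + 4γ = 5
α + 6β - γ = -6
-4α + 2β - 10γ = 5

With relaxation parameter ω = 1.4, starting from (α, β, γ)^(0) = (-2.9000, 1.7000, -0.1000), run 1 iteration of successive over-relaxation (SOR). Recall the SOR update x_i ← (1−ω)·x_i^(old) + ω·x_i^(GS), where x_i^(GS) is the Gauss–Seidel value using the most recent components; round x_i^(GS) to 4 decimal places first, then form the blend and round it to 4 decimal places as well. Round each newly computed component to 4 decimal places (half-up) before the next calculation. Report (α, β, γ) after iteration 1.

(2.8680, -2.7726, -3.0424)

Iteration 1:
  α: GS value = (5 - (-4)·1.7000 - (4)·-0.1000) / (10) = 1.2200;  α ← (1−ω)·-2.9000 + ω·1.2200 = 2.8680
  β: GS value = (-6 - (1)·2.8680 - (-1)·-0.1000) / (6) = -1.4947;  β ← (1−ω)·1.7000 + ω·-1.4947 = -2.7726
  γ: GS value = (5 - (-4)·2.8680 - (2)·-2.7726) / (-10) = -2.2017;  γ ← (1−ω)·-0.1000 + ω·-2.2017 = -3.0424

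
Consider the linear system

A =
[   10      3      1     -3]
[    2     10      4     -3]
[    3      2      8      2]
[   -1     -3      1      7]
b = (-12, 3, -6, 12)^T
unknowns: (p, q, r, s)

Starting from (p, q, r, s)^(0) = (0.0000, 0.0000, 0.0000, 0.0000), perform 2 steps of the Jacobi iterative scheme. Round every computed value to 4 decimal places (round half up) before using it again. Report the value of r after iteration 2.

Iteration 1:
  p = (-12 - (3)·0.0000 - (1)·0.0000 - (-3)·0.0000) / (10) = -1.2000
  q = (3 - (2)·0.0000 - (4)·0.0000 - (-3)·0.0000) / (10) = 0.3000
  r = (-6 - (3)·0.0000 - (2)·0.0000 - (2)·0.0000) / (8) = -0.7500
  s = (12 - (-1)·0.0000 - (-3)·0.0000 - (1)·0.0000) / (7) = 1.7143
Iteration 2:
  p = (-12 - (3)·0.3000 - (1)·-0.7500 - (-3)·1.7143) / (10) = -0.7007
  q = (3 - (2)·-1.2000 - (4)·-0.7500 - (-3)·1.7143) / (10) = 1.3543
  r = (-6 - (3)·-1.2000 - (2)·0.3000 - (2)·1.7143) / (8) = -0.8036
  s = (12 - (-1)·-1.2000 - (-3)·0.3000 - (1)·-0.7500) / (7) = 1.7786

-0.8036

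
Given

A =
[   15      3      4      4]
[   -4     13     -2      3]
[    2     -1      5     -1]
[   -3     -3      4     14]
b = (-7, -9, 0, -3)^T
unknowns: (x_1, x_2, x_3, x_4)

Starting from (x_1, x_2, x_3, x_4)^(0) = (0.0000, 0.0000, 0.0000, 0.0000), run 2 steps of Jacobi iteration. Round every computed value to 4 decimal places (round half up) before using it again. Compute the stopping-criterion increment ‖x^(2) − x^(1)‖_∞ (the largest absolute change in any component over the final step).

0.2483

Iteration 1:
  x_1 = (-7 - (3)·0.0000 - (4)·0.0000 - (4)·0.0000) / (15) = -0.4667
  x_2 = (-9 - (-4)·0.0000 - (-2)·0.0000 - (3)·0.0000) / (13) = -0.6923
  x_3 = (0 - (2)·0.0000 - (-1)·0.0000 - (-1)·0.0000) / (5) = 0.0000
  x_4 = (-3 - (-3)·0.0000 - (-3)·0.0000 - (4)·0.0000) / (14) = -0.2143
Iteration 2:
  x_1 = (-7 - (3)·-0.6923 - (4)·0.0000 - (4)·-0.2143) / (15) = -0.2711
  x_2 = (-9 - (-4)·-0.4667 - (-2)·0.0000 - (3)·-0.2143) / (13) = -0.7865
  x_3 = (0 - (2)·-0.4667 - (-1)·-0.6923 - (-1)·-0.2143) / (5) = 0.0054
  x_4 = (-3 - (-3)·-0.4667 - (-3)·-0.6923 - (4)·0.0000) / (14) = -0.4626
Change: (0.1956, -0.0942, 0.0054, -0.2483) → max |·| = 0.2483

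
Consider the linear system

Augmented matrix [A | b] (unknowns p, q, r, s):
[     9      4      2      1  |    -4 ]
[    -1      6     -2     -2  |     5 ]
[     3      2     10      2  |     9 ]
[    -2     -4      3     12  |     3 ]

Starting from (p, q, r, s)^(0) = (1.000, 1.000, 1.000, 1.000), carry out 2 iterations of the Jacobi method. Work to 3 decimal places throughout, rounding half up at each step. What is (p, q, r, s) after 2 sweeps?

(-1.285, 0.863, 0.833, 0.552)

Iteration 1:
  p = (-4 - (4)·1.000 - (2)·1.000 - (1)·1.000) / (9) = -1.222
  q = (5 - (-1)·1.000 - (-2)·1.000 - (-2)·1.000) / (6) = 1.667
  r = (9 - (3)·1.000 - (2)·1.000 - (2)·1.000) / (10) = 0.200
  s = (3 - (-2)·1.000 - (-4)·1.000 - (3)·1.000) / (12) = 0.500
Iteration 2:
  p = (-4 - (4)·1.667 - (2)·0.200 - (1)·0.500) / (9) = -1.285
  q = (5 - (-1)·-1.222 - (-2)·0.200 - (-2)·0.500) / (6) = 0.863
  r = (9 - (3)·-1.222 - (2)·1.667 - (2)·0.500) / (10) = 0.833
  s = (3 - (-2)·-1.222 - (-4)·1.667 - (3)·0.200) / (12) = 0.552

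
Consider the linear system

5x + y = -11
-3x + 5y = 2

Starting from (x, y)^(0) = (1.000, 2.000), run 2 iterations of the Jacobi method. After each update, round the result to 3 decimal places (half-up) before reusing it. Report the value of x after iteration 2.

Iteration 1:
  x = (-11 - (1)·2.000) / (5) = -2.600
  y = (2 - (-3)·1.000) / (5) = 1.000
Iteration 2:
  x = (-11 - (1)·1.000) / (5) = -2.400
  y = (2 - (-3)·-2.600) / (5) = -1.160

-2.400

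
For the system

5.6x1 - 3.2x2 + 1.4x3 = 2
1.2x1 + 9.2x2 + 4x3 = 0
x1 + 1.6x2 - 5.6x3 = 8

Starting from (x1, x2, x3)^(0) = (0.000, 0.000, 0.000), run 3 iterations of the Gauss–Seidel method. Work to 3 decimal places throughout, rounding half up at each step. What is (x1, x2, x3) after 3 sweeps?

Iteration 1:
  x1 = (2 - (-3.2)·0.000 - (1.4)·0.000) / (5.6) = 0.357
  x2 = (0 - (1.2)·0.357 - (4)·0.000) / (9.2) = -0.047
  x3 = (8 - (1)·0.357 - (1.6)·-0.047) / (-5.6) = -1.378
Iteration 2:
  x1 = (2 - (-3.2)·-0.047 - (1.4)·-1.378) / (5.6) = 0.675
  x2 = (0 - (1.2)·0.675 - (4)·-1.378) / (9.2) = 0.511
  x3 = (8 - (1)·0.675 - (1.6)·0.511) / (-5.6) = -1.162
Iteration 3:
  x1 = (2 - (-3.2)·0.511 - (1.4)·-1.162) / (5.6) = 0.940
  x2 = (0 - (1.2)·0.940 - (4)·-1.162) / (9.2) = 0.383
  x3 = (8 - (1)·0.940 - (1.6)·0.383) / (-5.6) = -1.151

(0.940, 0.383, -1.151)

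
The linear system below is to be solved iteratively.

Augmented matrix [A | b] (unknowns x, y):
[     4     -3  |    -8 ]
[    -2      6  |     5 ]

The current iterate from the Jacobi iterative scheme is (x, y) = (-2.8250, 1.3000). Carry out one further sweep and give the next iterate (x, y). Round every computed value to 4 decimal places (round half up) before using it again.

(-1.0250, -0.1083)

One sweep:
  x = (-8 - (-3)·1.3000) / (4) = -1.0250
  y = (5 - (-2)·-2.8250) / (6) = -0.1083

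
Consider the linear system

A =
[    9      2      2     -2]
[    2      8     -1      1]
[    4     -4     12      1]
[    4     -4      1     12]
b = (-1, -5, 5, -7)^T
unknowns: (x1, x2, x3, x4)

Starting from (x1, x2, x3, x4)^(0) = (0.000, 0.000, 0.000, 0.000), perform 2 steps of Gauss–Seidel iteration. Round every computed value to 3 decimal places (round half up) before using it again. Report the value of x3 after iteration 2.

Iteration 1:
  x1 = (-1 - (2)·0.000 - (2)·0.000 - (-2)·0.000) / (9) = -0.111
  x2 = (-5 - (2)·-0.111 - (-1)·0.000 - (1)·0.000) / (8) = -0.597
  x3 = (5 - (4)·-0.111 - (-4)·-0.597 - (1)·0.000) / (12) = 0.255
  x4 = (-7 - (4)·-0.111 - (-4)·-0.597 - (1)·0.255) / (12) = -0.767
Iteration 2:
  x1 = (-1 - (2)·-0.597 - (2)·0.255 - (-2)·-0.767) / (9) = -0.206
  x2 = (-5 - (2)·-0.206 - (-1)·0.255 - (1)·-0.767) / (8) = -0.446
  x3 = (5 - (4)·-0.206 - (-4)·-0.446 - (1)·-0.767) / (12) = 0.401
  x4 = (-7 - (4)·-0.206 - (-4)·-0.446 - (1)·0.401) / (12) = -0.697

0.401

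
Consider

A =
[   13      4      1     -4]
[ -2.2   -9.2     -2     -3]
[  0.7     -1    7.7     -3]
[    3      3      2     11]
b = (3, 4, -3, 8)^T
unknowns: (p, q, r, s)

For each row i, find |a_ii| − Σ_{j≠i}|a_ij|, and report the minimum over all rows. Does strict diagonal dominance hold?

2

row 1: |13| − (4+1+4) = 4
row 2: |-9.2| − (2.2+2+3) = 2
row 3: |7.7| − (0.7+1+3) = 3
row 4: |11| − (3+3+2) = 3
minimum over rows = 2 → strictly diagonally dominant (convergence guaranteed)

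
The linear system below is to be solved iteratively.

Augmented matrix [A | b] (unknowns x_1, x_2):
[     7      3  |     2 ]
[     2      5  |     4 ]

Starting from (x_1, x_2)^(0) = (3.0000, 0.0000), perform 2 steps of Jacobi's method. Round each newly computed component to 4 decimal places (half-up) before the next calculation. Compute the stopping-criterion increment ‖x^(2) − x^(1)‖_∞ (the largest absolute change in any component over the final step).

Iteration 1:
  x_1 = (2 - (3)·0.0000) / (7) = 0.2857
  x_2 = (4 - (2)·3.0000) / (5) = -0.4000
Iteration 2:
  x_1 = (2 - (3)·-0.4000) / (7) = 0.4571
  x_2 = (4 - (2)·0.2857) / (5) = 0.6857
Change: (0.1714, 1.0857) → max |·| = 1.0857

1.0857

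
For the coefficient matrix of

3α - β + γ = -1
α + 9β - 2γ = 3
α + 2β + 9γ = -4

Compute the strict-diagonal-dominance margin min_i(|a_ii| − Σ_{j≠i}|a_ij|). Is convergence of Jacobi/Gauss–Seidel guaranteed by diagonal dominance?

1

row 1: |3| − (1+1) = 1
row 2: |9| − (1+2) = 6
row 3: |9| − (1+2) = 6
minimum over rows = 1 → strictly diagonally dominant (convergence guaranteed)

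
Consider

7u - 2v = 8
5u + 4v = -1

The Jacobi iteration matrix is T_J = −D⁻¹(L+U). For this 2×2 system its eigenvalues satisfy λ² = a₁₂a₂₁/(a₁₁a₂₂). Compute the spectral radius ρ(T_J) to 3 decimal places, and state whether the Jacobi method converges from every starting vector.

0.598

a₁₂a₂₁/(a₁₁a₂₂) = (-2)·(5) / ((7)·(4)) = -0.357143
ρ = √|-0.357143| = √0.357143 = 0.598
ρ < 1, so Jacobi converges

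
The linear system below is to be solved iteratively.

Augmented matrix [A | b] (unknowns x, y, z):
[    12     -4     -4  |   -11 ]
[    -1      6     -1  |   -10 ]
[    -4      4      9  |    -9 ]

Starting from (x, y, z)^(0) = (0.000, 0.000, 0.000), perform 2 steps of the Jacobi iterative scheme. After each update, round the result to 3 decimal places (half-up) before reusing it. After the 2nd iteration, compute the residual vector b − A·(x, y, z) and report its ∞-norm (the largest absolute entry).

2.277

Iteration 1:
  x = (-11 - (-4)·0.000 - (-4)·0.000) / (12) = -0.917
  y = (-10 - (-1)·0.000 - (-1)·0.000) / (6) = -1.667
  z = (-9 - (-4)·0.000 - (4)·0.000) / (9) = -1.000
Iteration 2:
  x = (-11 - (-4)·-1.667 - (-4)·-1.000) / (12) = -1.806
  y = (-10 - (-1)·-0.917 - (-1)·-1.000) / (6) = -1.986
  z = (-9 - (-4)·-0.917 - (4)·-1.667) / (9) = -0.667
Residual b − A·x = (0.060, -0.557, -2.277); ∞-norm = 2.277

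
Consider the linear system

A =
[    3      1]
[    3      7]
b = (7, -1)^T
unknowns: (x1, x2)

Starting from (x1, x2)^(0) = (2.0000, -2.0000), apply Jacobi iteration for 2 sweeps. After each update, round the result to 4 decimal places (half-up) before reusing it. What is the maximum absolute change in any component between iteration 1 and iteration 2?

Iteration 1:
  x1 = (7 - (1)·-2.0000) / (3) = 3.0000
  x2 = (-1 - (3)·2.0000) / (7) = -1.0000
Iteration 2:
  x1 = (7 - (1)·-1.0000) / (3) = 2.6667
  x2 = (-1 - (3)·3.0000) / (7) = -1.4286
Change: (-0.3333, -0.4286) → max |·| = 0.4286

0.4286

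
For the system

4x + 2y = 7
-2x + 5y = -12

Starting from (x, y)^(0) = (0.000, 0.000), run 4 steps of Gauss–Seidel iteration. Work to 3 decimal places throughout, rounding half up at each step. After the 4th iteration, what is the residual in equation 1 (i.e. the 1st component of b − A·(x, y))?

Iteration 1:
  x = (7 - (2)·0.000) / (4) = 1.750
  y = (-12 - (-2)·1.750) / (5) = -1.700
Iteration 2:
  x = (7 - (2)·-1.700) / (4) = 2.600
  y = (-12 - (-2)·2.600) / (5) = -1.360
Iteration 3:
  x = (7 - (2)·-1.360) / (4) = 2.430
  y = (-12 - (-2)·2.430) / (5) = -1.428
Iteration 4:
  x = (7 - (2)·-1.428) / (4) = 2.464
  y = (-12 - (-2)·2.464) / (5) = -1.414
Residual b − A·x = (-0.028, -0.002)

-0.028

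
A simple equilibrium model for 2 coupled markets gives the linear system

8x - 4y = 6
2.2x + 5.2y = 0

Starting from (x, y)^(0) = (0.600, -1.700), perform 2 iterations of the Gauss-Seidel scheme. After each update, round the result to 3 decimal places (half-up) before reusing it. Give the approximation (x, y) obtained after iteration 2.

(0.771, -0.326)

Iteration 1:
  x = (6 - (-4)·-1.700) / (8) = -0.100
  y = (0 - (2.2)·-0.100) / (5.2) = 0.042
Iteration 2:
  x = (6 - (-4)·0.042) / (8) = 0.771
  y = (0 - (2.2)·0.771) / (5.2) = -0.326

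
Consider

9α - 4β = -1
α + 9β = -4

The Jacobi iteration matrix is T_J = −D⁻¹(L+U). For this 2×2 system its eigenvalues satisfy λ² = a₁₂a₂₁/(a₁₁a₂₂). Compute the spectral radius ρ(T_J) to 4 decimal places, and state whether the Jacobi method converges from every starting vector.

a₁₂a₂₁/(a₁₁a₂₂) = (-4)·(1) / ((9)·(9)) = -0.049383
ρ = √|-0.049383| = √0.049383 = 0.2222
ρ < 1, so Jacobi converges

0.2222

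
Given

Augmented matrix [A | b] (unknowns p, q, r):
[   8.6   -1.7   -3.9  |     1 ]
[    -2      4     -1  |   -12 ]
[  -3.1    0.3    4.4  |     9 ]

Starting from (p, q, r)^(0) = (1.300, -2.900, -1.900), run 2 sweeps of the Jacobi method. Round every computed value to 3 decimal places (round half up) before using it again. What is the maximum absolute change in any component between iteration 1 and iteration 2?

Iteration 1:
  p = (1 - (-1.7)·-2.900 - (-3.9)·-1.900) / (8.6) = -1.319
  q = (-12 - (-2)·1.300 - (-1)·-1.900) / (4) = -2.825
  r = (9 - (-3.1)·1.300 - (0.3)·-2.900) / (4.4) = 3.159
Iteration 2:
  p = (1 - (-1.7)·-2.825 - (-3.9)·3.159) / (8.6) = 0.990
  q = (-12 - (-2)·-1.319 - (-1)·3.159) / (4) = -2.870
  r = (9 - (-3.1)·-1.319 - (0.3)·-2.825) / (4.4) = 1.309
Change: (2.309, -0.045, -1.850) → max |·| = 2.309

2.309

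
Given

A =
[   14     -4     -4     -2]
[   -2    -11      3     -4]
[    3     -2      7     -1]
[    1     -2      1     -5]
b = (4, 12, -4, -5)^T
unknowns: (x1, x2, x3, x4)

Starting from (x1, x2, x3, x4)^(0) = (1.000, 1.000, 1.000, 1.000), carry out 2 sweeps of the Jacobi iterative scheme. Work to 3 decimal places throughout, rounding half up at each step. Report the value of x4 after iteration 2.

Iteration 1:
  x1 = (4 - (-4)·1.000 - (-4)·1.000 - (-2)·1.000) / (14) = 1.000
  x2 = (12 - (-2)·1.000 - (3)·1.000 - (-4)·1.000) / (-11) = -1.364
  x3 = (-4 - (3)·1.000 - (-2)·1.000 - (-1)·1.000) / (7) = -0.571
  x4 = (-5 - (1)·1.000 - (-2)·1.000 - (1)·1.000) / (-5) = 1.000
Iteration 2:
  x1 = (4 - (-4)·-1.364 - (-4)·-0.571 - (-2)·1.000) / (14) = -0.124
  x2 = (12 - (-2)·1.000 - (3)·-0.571 - (-4)·1.000) / (-11) = -1.792
  x3 = (-4 - (3)·1.000 - (-2)·-1.364 - (-1)·1.000) / (7) = -1.247
  x4 = (-5 - (1)·1.000 - (-2)·-1.364 - (1)·-0.571) / (-5) = 1.631

1.631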